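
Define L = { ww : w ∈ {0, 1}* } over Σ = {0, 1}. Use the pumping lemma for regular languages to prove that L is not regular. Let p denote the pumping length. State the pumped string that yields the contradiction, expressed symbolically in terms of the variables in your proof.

Assume L is regular. Let p be the pumping length given by the pumping lemma.
Take w = 0^p 1^p 0^p 1^p = uu where u = 0^p1^p; then w ∈ L and |w| = 4p ≥ p.
The pumping lemma gives a decomposition w = xyz where |xy| ≤ p and |y| > 0.
The first p characters of w are 0's, so xy (and hence y) consists only of 0's. Write y = 0^k, 1 ≤ k ≤ p.
Pump with i = 2: xy^2z = 0^{p+k} 1^p 0^p 1^p, of length 4p+k. Suppose this equals vv. The string starts with 0 and ends with 1, so v does too; thus the boundary between the two copies of v is a 1→0 transition. There is exactly one such transition, at position 2p+k, so |v| = 2p+k and |vv| = 4p+2k ≠ 4p+k since k ≥ 1. So xy^2z ∉ L.
This contradicts the pumping lemma, so L is not regular.

0^{p+k} 1^p 0^p 1^p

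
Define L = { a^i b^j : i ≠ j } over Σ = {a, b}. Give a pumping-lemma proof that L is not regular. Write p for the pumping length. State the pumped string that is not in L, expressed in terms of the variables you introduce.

a^{p+p!} b^{p+p!}

Assume L is regular; let p be its pumping constant.
Choose w = a^p b^{p+p!}. Since p ≠ p+p!, w ∈ L; and |w| ≥ p.
By the pumping lemma, w = xyz with |xy| ≤ p and |y| ≥ 1.
The first p characters of w are a's, so xy (and hence y) consists only of a's. Write y = a^k, 1 ≤ k ≤ p.
Since 1 ≤ k ≤ p, k divides p!; set t = 1 + p!/k. Then xy^t z has p + (p!/k)·k = p + p! copies of a. Now the a-count equals the b-count, so i ≠ j fails. So xy^t z = a^{p+p!} b^{p+p!} ∉ L.
This is a contradiction; hence L is not regular.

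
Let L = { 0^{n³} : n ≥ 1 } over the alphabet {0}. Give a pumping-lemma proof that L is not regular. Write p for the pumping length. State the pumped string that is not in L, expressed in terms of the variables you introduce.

Assume L is regular; let p be its pumping constant.
Take w = 0^{p³} ∈ L with |w| = p³ ≥ p.
By the pumping lemma, w = xyz with |xy| ≤ p and |y| > 0.
Then y = 0^k for some k with 1 ≤ k ≤ p.
Pump with i = 2: xy^2z = 0^{p³+k}. Since 1 ≤ k ≤ p, p³ < p³+k ≤ p³+p < p³+3p²+3p+1 = (p+1)³, so p³+k is not a perfect cube. So xy^2z ∉ L.
Contradiction. Therefore L is not regular.

0^{p³+k}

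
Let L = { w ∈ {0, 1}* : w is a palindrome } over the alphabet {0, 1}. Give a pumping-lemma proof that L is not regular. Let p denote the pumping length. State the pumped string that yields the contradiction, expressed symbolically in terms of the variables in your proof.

0^{p+k} 1 0^p

Assume L is regular; let p be its pumping constant.
Take w = 0^p 1 0^p, a palindrome of length 2p+1 ≥ p.
By the pumping lemma, w = xyz with |xy| ≤ p and |y| ≥ 1.
Since the first p symbols of w are all 0's and |xy| ≤ p, y lies entirely in the leading 0-block: y = 0^k for some k with 1 ≤ k ≤ p.
Pump with i = 2: xy^2z = 0^{p+k} 1 0^p. Its reverse is 0^p 1 0^{p+k}, which differs from xy^2z since k ≥ 1. So xy^2z is not a palindrome and xy^2z ∉ L.
This is a contradiction; hence L is not regular.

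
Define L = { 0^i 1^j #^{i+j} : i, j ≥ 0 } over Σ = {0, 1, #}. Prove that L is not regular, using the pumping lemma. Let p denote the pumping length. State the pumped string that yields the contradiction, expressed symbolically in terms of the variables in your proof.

0^{p+k} 1^p #^{2p}

Assume L is regular; let p be its pumping constant.
Take w = 0^p 1^p #^{2p} ∈ L (with i=j=p, i+j=2p), |w| = 4p ≥ p.
The pumping lemma gives a decomposition w = xyz where |xy| ≤ p and y is nonempty.
Because |xy| ≤ p and w begins with p copies of 0, we have y = 0^k with 1 ≤ k ≤ p.
Consider xy^2z = 0^{p+k} 1^p #^{2p}. Now the 0- and 1-counts sum to 2p+k, but the #-count is 2p ≠ 2p+k. So xy^2z ∉ L.
This is a contradiction; hence L is not regular.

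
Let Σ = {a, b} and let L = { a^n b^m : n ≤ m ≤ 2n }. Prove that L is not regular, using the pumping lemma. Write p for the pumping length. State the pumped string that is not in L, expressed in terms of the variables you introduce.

Toward a contradiction, assume L is regular with pumping length p.
Take w = a^p b^p ∈ L (since p ≤ p ≤ 2p), with |w| = 2p ≥ p.
Write w = xyz as guaranteed by the lemma, with |xy| ≤ p and |y| ≥ 1.
Because |xy| ≤ p and w begins with p copies of a, we have y = a^k with 1 ≤ k ≤ p.
Pump with i = 2: xy^2z = a^{p+k} b^p. Now n = p+k > p = m, so the condition n ≤ m fails. Thus xy^2z ∉ L.
Contradiction. Therefore L is not regular.

a^{p+k} b^p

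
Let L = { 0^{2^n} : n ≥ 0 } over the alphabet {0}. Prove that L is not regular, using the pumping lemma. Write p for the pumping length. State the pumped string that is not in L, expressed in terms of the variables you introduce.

Toward a contradiction, assume L is regular with pumping length p.
Take w = 0^{2^p} ∈ L with |w| = 2^p ≥ p.
By the pumping lemma, w = xyz with |xy| ≤ p and |y| ≥ 1.
Then y = 0^k for some k with 1 ≤ k ≤ p.
Pump with i = 2: xy^2z = 0^{2^p+k}. Since 1 ≤ k ≤ p < 2^p, we have 2^p < 2^p+k < 2^{p+1}, so 2^p+k is not a power of 2. So xy^2z ∉ L.
This contradicts the pumping lemma, so L is not regular.

0^{2^p+k}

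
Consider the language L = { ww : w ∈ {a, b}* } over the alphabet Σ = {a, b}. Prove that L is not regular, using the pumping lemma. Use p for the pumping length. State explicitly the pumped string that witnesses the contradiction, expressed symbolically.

a^{p+k} b^p a^p b^p

Suppose for contradiction that L is regular, and let p be the pumping length.
Take w = a^p b^p a^p b^p = uu where u = a^pb^p; then w ∈ L and |w| = 4p ≥ p.
Write w = xyz as guaranteed by the lemma, with |xy| ≤ p and y is nonempty.
The first p characters of w are a's, so xy (and hence y) consists only of a's. Write y = a^k, 1 ≤ k ≤ p.
Pump with i = 2: xy^2z = a^{p+k} b^p a^p b^p, of length 4p+k. Suppose this equals vv. The string starts with a and ends with b, so v does too; thus the boundary between the two copies of v is a b→a transition. There is exactly one such transition, at position 2p+k, so |v| = 2p+k and |vv| = 4p+2k ≠ 4p+k since k ≥ 1. So xy^2z ∉ L.
This is a contradiction; hence L is not regular.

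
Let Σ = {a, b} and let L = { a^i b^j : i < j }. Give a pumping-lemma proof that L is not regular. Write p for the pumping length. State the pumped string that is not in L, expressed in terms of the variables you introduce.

a^{p+k} b^{p+1}

Suppose for contradiction that L is regular, and let p be the pumping length.
Choose w = a^p b^{p+1} ∈ L, with |w| = 2p+1 ≥ p.
By the pumping lemma, w = xyz with |xy| ≤ p and |y| ≥ 1.
The first p characters of w are a's, so xy (and hence y) consists only of a's. Write y = a^k, 1 ≤ k ≤ p.
Consider xy^2z = a^{p+k} b^{p+1}. Since k ≥ 1, the a-count p+k is at least p+1, so i < j fails; thus xy^2z ∉ L.
This is a contradiction; hence L is not regular.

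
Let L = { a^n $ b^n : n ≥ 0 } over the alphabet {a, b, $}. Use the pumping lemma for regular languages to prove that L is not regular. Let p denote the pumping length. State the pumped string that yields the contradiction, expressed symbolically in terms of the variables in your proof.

a^{p+k} $ b^p

Toward a contradiction, assume L is regular with pumping length p.
Take w = a^p $ b^p ∈ L with |w| = 2p+1 ≥ p.
The pumping lemma gives a decomposition w = xyz where |xy| ≤ p and |y| ≥ 1.
Because |xy| ≤ p and w begins with p copies of a, we have y = a^k with 1 ≤ k ≤ p.
Pump with i = 2: xy^2z = a^{p+k} $ b^p, which would require p+k = p. But k ≥ 1, so xy^2z ∉ L.
Contradiction. Therefore L is not regular.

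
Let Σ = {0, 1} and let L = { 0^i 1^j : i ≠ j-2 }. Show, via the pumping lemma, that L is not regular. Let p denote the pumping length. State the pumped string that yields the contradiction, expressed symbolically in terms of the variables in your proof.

0^{p+p!} 1^{p+p!+2}

Assume L is regular. Let p be the pumping length given by the pumping lemma.
Choose w = 0^p 1^{p+p!+2}. Since p ≠ (p+p!+2)-2 = p+p!, w ∈ L; and |w| ≥ p.
Write w = xyz as guaranteed by the lemma, with |xy| ≤ p and |y| > 0.
Since the first p symbols of w are all 0's and |xy| ≤ p, y lies entirely in the leading 0-block: y = 0^k for some k with 1 ≤ k ≤ p.
Since 1 ≤ k ≤ p, k divides p!; set t = 1 + p!/k. Then xy^t z has p + (p!/k)·k = p + p! copies of 0. Now the 0-count is p+p! and (1-count)-2 = (p+p!+2)-2 = p+p!, so i ≠ j-2 fails. So xy^t z = 0^{p+p!} 1^{p+p!+2} ∉ L.
Contradiction. Therefore L is not regular.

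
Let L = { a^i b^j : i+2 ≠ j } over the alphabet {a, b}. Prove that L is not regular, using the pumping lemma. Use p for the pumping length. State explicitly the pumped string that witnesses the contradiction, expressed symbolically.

Assume L is regular; let p be its pumping constant.
Choose w = a^p b^{p+p!+2}. Since p ≠ (p+p!+2)-2 = p+p!, w ∈ L; and |w| ≥ p.
Write w = xyz as guaranteed by the lemma, with |xy| ≤ p and y is nonempty.
Because |xy| ≤ p and w begins with p copies of a, we have y = a^k with 1 ≤ k ≤ p.
Since 1 ≤ k ≤ p, k divides p!; set t = 1 + p!/k. Then xy^t z has p + (p!/k)·k = p + p! copies of a. Now the a-count is p+p! and (b-count)-2 = (p+p!+2)-2 = p+p!, so i+2 ≠ j fails. So xy^t z = a^{p+p!} b^{p+p!+2} ∉ L.
This is a contradiction; hence L is not regular.

a^{p+p!} b^{p+p!+2}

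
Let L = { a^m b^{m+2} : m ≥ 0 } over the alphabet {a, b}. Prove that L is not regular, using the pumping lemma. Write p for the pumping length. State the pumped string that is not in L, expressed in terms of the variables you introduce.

Assume L is regular; let p be its pumping constant.
Let w = a^p b^{p+2} ∈ L; note |w| = 2p+2 ≥ p.
By the pumping lemma, w = xyz with |xy| ≤ p and |y| ≥ 1.
Since the first p symbols of w are all a's and |xy| ≤ p, y lies entirely in the leading a-block: y = a^k for some k with 1 ≤ k ≤ p.
Pump with i = 2: xy^2z = a^{p+k} b^{p+2}. For this to lie in L we would need p+2 = (p+k)+2, which forces k = 0. But k ≥ 1, so xy^2z ∉ L.
Contradiction. Therefore L is not regular.

a^{p+k} b^{p+2}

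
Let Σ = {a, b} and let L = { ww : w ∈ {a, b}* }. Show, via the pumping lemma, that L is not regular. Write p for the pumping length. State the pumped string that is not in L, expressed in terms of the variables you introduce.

Assume L is regular. Let p be the pumping length given by the pumping lemma.
Take w = a^p b^p a^p b^p = uu where u = a^pb^p; then w ∈ L and |w| = 4p ≥ p.
Write w = xyz as guaranteed by the lemma, with |xy| ≤ p and |y| > 0.
Since the first p symbols of w are all a's and |xy| ≤ p, y lies entirely in the leading a-block: y = a^k for some k with 1 ≤ k ≤ p.
Pump with i = 2: xy^2z = a^{p+k} b^p a^p b^p, of length 4p+k. Suppose this equals vv. The string starts with a and ends with b, so v does too; thus the boundary between the two copies of v is a b→a transition. There is exactly one such transition, at position 2p+k, so |v| = 2p+k and |vv| = 4p+2k ≠ 4p+k since k ≥ 1. So xy^2z ∉ L.
This contradicts the pumping lemma, so L is not regular.

a^{p+k} b^p a^p b^p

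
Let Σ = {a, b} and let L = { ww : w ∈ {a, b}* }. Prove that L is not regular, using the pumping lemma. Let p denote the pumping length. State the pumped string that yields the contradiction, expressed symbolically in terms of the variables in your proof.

a^{p+k} b^p a^p b^p

Assume L is regular; let p be its pumping constant.
Take w = a^p b^p a^p b^p = uu where u = a^pb^p; then w ∈ L and |w| = 4p ≥ p.
Write w = xyz as guaranteed by the lemma, with |xy| ≤ p and |y| > 0.
Because |xy| ≤ p and w begins with p copies of a, we have y = a^k with 1 ≤ k ≤ p.
Pump with i = 2: xy^2z = a^{p+k} b^p a^p b^p, of length 4p+k. Suppose this equals vv. The string starts with a and ends with b, so v does too; thus the boundary between the two copies of v is a b→a transition. There is exactly one such transition, at position 2p+k, so |v| = 2p+k and |vv| = 4p+2k ≠ 4p+k since k ≥ 1. So xy^2z ∉ L.
Contradiction. Therefore L is not regular.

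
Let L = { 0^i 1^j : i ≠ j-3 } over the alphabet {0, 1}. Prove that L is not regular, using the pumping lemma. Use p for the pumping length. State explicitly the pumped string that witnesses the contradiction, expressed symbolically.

0^{p+p!} 1^{p+p!+3}

Assume L is regular. Let p be the pumping length given by the pumping lemma.
Choose w = 0^p 1^{p+p!+3}. Since p ≠ (p+p!+3)-3 = p+p!, w ∈ L; and |w| ≥ p.
Write w = xyz as guaranteed by the lemma, with |xy| ≤ p and |y| ≥ 1.
The first p characters of w are 0's, so xy (and hence y) consists only of 0's. Write y = 0^k, 1 ≤ k ≤ p.
Since 1 ≤ k ≤ p, k divides p!; set t = 1 + p!/k. Then xy^t z has p + (p!/k)·k = p + p! copies of 0. Now the 0-count is p+p! and (1-count)-3 = (p+p!+3)-3 = p+p!, so i ≠ j-3 fails. So xy^t z = 0^{p+p!} 1^{p+p!+3} ∉ L.
This contradicts the pumping lemma, so L is not regular.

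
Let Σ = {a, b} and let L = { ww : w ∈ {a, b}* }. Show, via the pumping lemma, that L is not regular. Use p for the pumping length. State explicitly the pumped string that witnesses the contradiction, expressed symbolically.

a^{p+k} b^p a^p b^p

Assume L is regular. Let p be the pumping length given by the pumping lemma.
Take w = a^p b^p a^p b^p = uu where u = a^pb^p; then w ∈ L and |w| = 4p ≥ p.
By the pumping lemma, w = xyz with |xy| ≤ p and |y| ≥ 1.
Since the first p symbols of w are all a's and |xy| ≤ p, y lies entirely in the leading a-block: y = a^k for some k with 1 ≤ k ≤ p.
Pump with i = 2: xy^2z = a^{p+k} b^p a^p b^p, of length 4p+k. Suppose this equals vv. The string starts with a and ends with b, so v does too; thus the boundary between the two copies of v is a b→a transition. There is exactly one such transition, at position 2p+k, so |v| = 2p+k and |vv| = 4p+2k ≠ 4p+k since k ≥ 1. So xy^2z ∉ L.
This is a contradiction; hence L is not regular.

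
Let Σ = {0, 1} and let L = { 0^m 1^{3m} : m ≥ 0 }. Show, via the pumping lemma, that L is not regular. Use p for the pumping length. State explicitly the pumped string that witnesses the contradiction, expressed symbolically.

Suppose for contradiction that L is regular, and let p be the pumping length.
Take w = 0^p 1^{3p}. Then w ∈ L and |w| = 4p ≥ p.
By the pumping lemma, w = xyz with |xy| ≤ p and |y| ≥ 1.
Since the first p symbols of w are all 0's and |xy| ≤ p, y lies entirely in the leading 0-block: y = 0^k for some k with 1 ≤ k ≤ p.
Pump with i = 2: xy^2z = 0^{p+k} 1^{3p}. For this to lie in L we would need 3p = 3(p+k), which forces k = 0. But k ≥ 1, so xy^2z ∉ L.
This is a contradiction; hence L is not regular.

0^{p+k} 1^{3p}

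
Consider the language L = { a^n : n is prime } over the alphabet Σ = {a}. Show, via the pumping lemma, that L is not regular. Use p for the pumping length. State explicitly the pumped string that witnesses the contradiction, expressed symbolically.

a^{q(1+k)}

Toward a contradiction, assume L is regular with pumping length p.
Let q be a prime with q ≥ p+2 (infinitely many primes exist), and take w = a^q ∈ L with |w| = q ≥ p.
Write w = xyz as guaranteed by the lemma, with |xy| ≤ p and |y| > 0.
Then y = a^k for some k with 1 ≤ k ≤ p.
Since 1 ≤ k ≤ p, |xz| = q-k. Pump with i = q+1: |xy^{q+1}z| = (q-k)+(q+1)k = q+qk = q(1+k), which is composite (both factors ≥ 2). So xy^{q+1}z = a^{q(1+k)} ∉ L.
This is a contradiction; hence L is not regular.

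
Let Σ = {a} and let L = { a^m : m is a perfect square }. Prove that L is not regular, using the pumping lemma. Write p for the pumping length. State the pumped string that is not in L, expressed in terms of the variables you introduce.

a^{p²+k}

Assume L is regular. Let p be the pumping length given by the pumping lemma.
Take w = a^{p²} ∈ L with |w| = p² ≥ p.
By the pumping lemma, w = xyz with |xy| ≤ p and |y| > 0.
Then y = a^k for some k with 1 ≤ k ≤ p.
Pump with i = 2: xy^2z = a^{p²+k}. Since 1 ≤ k ≤ p, p² < p²+k ≤ p²+p < (p+1)², so p²+k lies strictly between consecutive squares and is not a perfect square. So xy^2z ∉ L.
Contradiction. Therefore L is not regular.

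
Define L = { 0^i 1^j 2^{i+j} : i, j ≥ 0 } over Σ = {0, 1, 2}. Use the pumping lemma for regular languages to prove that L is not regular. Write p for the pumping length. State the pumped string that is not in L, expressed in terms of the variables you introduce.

Assume L is regular. Let p be the pumping length given by the pumping lemma.
Take w = 0^p 1^p 2^{2p} ∈ L (with i=j=p, i+j=2p), |w| = 4p ≥ p.
The pumping lemma gives a decomposition w = xyz where |xy| ≤ p and |y| ≥ 1.
Because |xy| ≤ p and w begins with p copies of 0, we have y = 0^k with 1 ≤ k ≤ p.
Consider xy^2z = 0^{p+k} 1^p 2^{2p}. Now the 0- and 1-counts sum to 2p+k, but the 2-count is 2p ≠ 2p+k. So xy^2z ∉ L.
This is a contradiction; hence L is not regular.

0^{p+k} 1^p 2^{2p}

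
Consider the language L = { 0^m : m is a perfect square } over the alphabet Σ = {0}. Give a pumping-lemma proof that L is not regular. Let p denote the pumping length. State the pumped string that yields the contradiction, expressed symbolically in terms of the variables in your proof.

Assume L is regular. Let p be the pumping length given by the pumping lemma.
Take w = 0^{p²} ∈ L with |w| = p² ≥ p.
By the pumping lemma, w = xyz with |xy| ≤ p and y is nonempty.
Then y = 0^k for some k with 1 ≤ k ≤ p.
Pump with i = 2: xy^2z = 0^{p²+k}. Since 1 ≤ k ≤ p, p² < p²+k ≤ p²+p < (p+1)², so p²+k lies strictly between consecutive squares and is not a perfect square. So xy^2z ∉ L.
This contradicts the pumping lemma, so L is not regular.

0^{p²+k}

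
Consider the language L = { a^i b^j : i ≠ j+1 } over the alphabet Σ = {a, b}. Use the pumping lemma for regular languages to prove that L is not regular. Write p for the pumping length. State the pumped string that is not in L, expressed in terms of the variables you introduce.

Toward a contradiction, assume L is regular with pumping length p.
Choose w = a^p b^{p+p!-1}. Since p ≠ (p+p!-1)+1 = p+p!, w ∈ L; and |w| ≥ p.
By the pumping lemma, w = xyz with |xy| ≤ p and |y| > 0.
Because |xy| ≤ p and w begins with p copies of a, we have y = a^k with 1 ≤ k ≤ p.
Since 1 ≤ k ≤ p, k divides p!; set t = 1 + p!/k. Then xy^t z has p + (p!/k)·k = p + p! copies of a. Now the a-count is p+p! and (b-count)+1 = (p+p!-1)+1 = p+p!, so i ≠ j+1 fails. So xy^t z = a^{p+p!} b^{p+p!-1} ∉ L.
This contradicts the pumping lemma, so L is not regular.

a^{p+p!} b^{p+p!-1}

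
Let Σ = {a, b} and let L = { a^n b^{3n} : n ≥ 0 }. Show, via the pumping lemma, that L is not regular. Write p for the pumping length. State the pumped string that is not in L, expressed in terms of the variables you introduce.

Toward a contradiction, assume L is regular with pumping length p.
Choose w = a^p b^{3p}, which is in L with |w| = 4p ≥ p.
By the pumping lemma, w = xyz with |xy| ≤ p and y is nonempty.
The first p characters of w are a's, so xy (and hence y) consists only of a's. Write y = a^k, 1 ≤ k ≤ p.
Pump with i = 2: xy^2z = a^{p+k} b^{3p}. For this to lie in L we would need 3p = 3(p+k), which forces k = 0. But k ≥ 1, so xy^2z ∉ L.
Contradiction. Therefore L is not regular.

a^{p+k} b^{3p}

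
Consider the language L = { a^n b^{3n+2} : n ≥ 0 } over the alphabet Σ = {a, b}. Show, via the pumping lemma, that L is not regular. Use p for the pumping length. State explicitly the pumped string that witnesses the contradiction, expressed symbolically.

Assume L is regular; let p be its pumping constant.
Choose w = a^p b^{3p+2}, which is in L with |w| = 4p+2 ≥ p.
The pumping lemma gives a decomposition w = xyz where |xy| ≤ p and y is nonempty.
The first p characters of w are a's, so xy (and hence y) consists only of a's. Write y = a^k, 1 ≤ k ≤ p.
Pump with i = 2: xy^2z = a^{p+k} b^{3p+2}. For this to lie in L we would need 3p+2 = 3(p+k)+2, which forces k = 0. But k ≥ 1, so xy^2z ∉ L.
This contradicts the pumping lemma, so L is not regular.

a^{p+k} b^{3p+2}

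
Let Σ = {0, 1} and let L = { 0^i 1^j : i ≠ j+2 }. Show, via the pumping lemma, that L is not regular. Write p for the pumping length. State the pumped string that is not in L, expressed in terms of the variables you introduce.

0^{p+p!} 1^{p+p!-2}

Assume L is regular. Let p be the pumping length given by the pumping lemma.
Choose w = 0^p 1^{p+p!-2}. Since p ≠ (p+p!-2)+2 = p+p!, w ∈ L; and |w| ≥ p.
By the pumping lemma, w = xyz with |xy| ≤ p and y is nonempty.
Because |xy| ≤ p and w begins with p copies of 0, we have y = 0^k with 1 ≤ k ≤ p.
Since 1 ≤ k ≤ p, k divides p!; set t = 1 + p!/k. Then xy^t z has p + (p!/k)·k = p + p! copies of 0. Now the 0-count is p+p! and (1-count)+2 = (p+p!-2)+2 = p+p!, so i ≠ j+2 fails. So xy^t z = 0^{p+p!} 1^{p+p!-2} ∉ L.
This is a contradiction; hence L is not regular.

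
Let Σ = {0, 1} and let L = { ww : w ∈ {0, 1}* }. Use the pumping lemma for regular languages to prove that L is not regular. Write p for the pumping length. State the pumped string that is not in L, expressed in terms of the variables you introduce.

Assume L is regular. Let p be the pumping length given by the pumping lemma.
Take w = 0^p 1^p 0^p 1^p = uu where u = 0^p1^p; then w ∈ L and |w| = 4p ≥ p.
Write w = xyz as guaranteed by the lemma, with |xy| ≤ p and |y| ≥ 1.
Since the first p symbols of w are all 0's and |xy| ≤ p, y lies entirely in the leading 0-block: y = 0^k for some k with 1 ≤ k ≤ p.
Pump with i = 2: xy^2z = 0^{p+k} 1^p 0^p 1^p, of length 4p+k. Suppose this equals vv. The string starts with 0 and ends with 1, so v does too; thus the boundary between the two copies of v is a 1→0 transition. There is exactly one such transition, at position 2p+k, so |v| = 2p+k and |vv| = 4p+2k ≠ 4p+k since k ≥ 1. So xy^2z ∉ L.
This is a contradiction; hence L is not regular.

0^{p+k} 1^p 0^p 1^p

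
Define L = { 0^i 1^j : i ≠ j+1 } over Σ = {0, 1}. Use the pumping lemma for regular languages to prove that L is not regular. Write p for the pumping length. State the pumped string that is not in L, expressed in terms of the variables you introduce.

0^{p+p!} 1^{p+p!-1}

Assume L is regular; let p be its pumping constant.
Choose w = 0^p 1^{p+p!-1}. Since p ≠ (p+p!-1)+1 = p+p!, w ∈ L; and |w| ≥ p.
The pumping lemma gives a decomposition w = xyz where |xy| ≤ p and |y| ≥ 1.
Since the first p symbols of w are all 0's and |xy| ≤ p, y lies entirely in the leading 0-block: y = 0^k for some k with 1 ≤ k ≤ p.
Since 1 ≤ k ≤ p, k divides p!; set t = 1 + p!/k. Then xy^t z has p + (p!/k)·k = p + p! copies of 0. Now the 0-count is p+p! and (1-count)+1 = (p+p!-1)+1 = p+p!, so i ≠ j+1 fails. So xy^t z = 0^{p+p!} 1^{p+p!-1} ∉ L.
Contradiction. Therefore L is not regular.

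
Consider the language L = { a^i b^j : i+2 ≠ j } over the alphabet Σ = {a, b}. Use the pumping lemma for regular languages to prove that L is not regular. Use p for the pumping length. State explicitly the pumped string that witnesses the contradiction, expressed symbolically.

a^{p+p!} b^{p+p!+2}

Assume L is regular. Let p be the pumping length given by the pumping lemma.
Choose w = a^p b^{p+p!+2}. Since p ≠ (p+p!+2)-2 = p+p!, w ∈ L; and |w| ≥ p.
Write w = xyz as guaranteed by the lemma, with |xy| ≤ p and y is nonempty.
Because |xy| ≤ p and w begins with p copies of a, we have y = a^k with 1 ≤ k ≤ p.
Since 1 ≤ k ≤ p, k divides p!; set t = 1 + p!/k. Then xy^t z has p + (p!/k)·k = p + p! copies of a. Now the a-count is p+p! and (b-count)-2 = (p+p!+2)-2 = p+p!, so i+2 ≠ j fails. So xy^t z = a^{p+p!} b^{p+p!+2} ∉ L.
This contradicts the pumping lemma, so L is not regular.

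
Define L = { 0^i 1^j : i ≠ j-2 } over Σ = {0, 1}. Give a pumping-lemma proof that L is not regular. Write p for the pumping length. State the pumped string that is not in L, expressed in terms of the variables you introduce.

0^{p+p!} 1^{p+p!+2}

Assume L is regular; let p be its pumping constant.
Choose w = 0^p 1^{p+p!+2}. Since p ≠ (p+p!+2)-2 = p+p!, w ∈ L; and |w| ≥ p.
By the pumping lemma, w = xyz with |xy| ≤ p and |y| ≥ 1.
Because |xy| ≤ p and w begins with p copies of 0, we have y = 0^k with 1 ≤ k ≤ p.
Since 1 ≤ k ≤ p, k divides p!; set t = 1 + p!/k. Then xy^t z has p + (p!/k)·k = p + p! copies of 0. Now the 0-count is p+p! and (1-count)-2 = (p+p!+2)-2 = p+p!, so i ≠ j-2 fails. So xy^t z = 0^{p+p!} 1^{p+p!+2} ∉ L.
This contradicts the pumping lemma, so L is not regular.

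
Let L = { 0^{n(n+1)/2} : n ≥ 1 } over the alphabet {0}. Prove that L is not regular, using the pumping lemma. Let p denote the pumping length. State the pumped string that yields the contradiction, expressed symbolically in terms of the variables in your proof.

Suppose for contradiction that L is regular, and let p be the pumping length.
Take w = 0^{p(p+1)/2} ∈ L with |w| = p(p+1)/2 ≥ p.
By the pumping lemma, w = xyz with |xy| ≤ p and |y| > 0.
Then y = 0^k for some k with 1 ≤ k ≤ p.
Pump with i = 2: xy^2z = 0^{p(p+1)/2+k}. Since 1 ≤ k ≤ p, p(p+1)/2 < p(p+1)/2+k ≤ p(p+1)/2+p < (p+1)(p+2)/2, so p(p+1)/2+k is strictly between consecutive triangular numbers. So xy^2z ∉ L.
This contradicts the pumping lemma, so L is not regular.

0^{p(p+1)/2+k}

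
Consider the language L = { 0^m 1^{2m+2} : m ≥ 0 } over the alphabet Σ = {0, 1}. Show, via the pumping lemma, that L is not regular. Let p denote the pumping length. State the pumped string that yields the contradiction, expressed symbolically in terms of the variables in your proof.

Suppose for contradiction that L is regular, and let p be the pumping length.
Let w = 0^p 1^{2p+2} ∈ L; note |w| = 3p+2 ≥ p.
The pumping lemma gives a decomposition w = xyz where |xy| ≤ p and y is nonempty.
The first p characters of w are 0's, so xy (and hence y) consists only of 0's. Write y = 0^k, 1 ≤ k ≤ p.
Pump with i = 2: xy^2z = 0^{p+k} 1^{2p+2}. For this to lie in L we would need 2p+2 = 2(p+k)+2, which forces k = 0. But k ≥ 1, so xy^2z ∉ L.
This contradicts the pumping lemma, so L is not regular.

0^{p+k} 1^{2p+2}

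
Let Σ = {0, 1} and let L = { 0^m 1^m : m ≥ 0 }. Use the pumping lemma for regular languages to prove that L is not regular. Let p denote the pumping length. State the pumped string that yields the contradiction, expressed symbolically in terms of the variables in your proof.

Assume L is regular; let p be its pumping constant.
Choose w = 0^p 1^p, which is in L with |w| = 2p ≥ p.
By the pumping lemma, w = xyz with |xy| ≤ p and |y| > 0.
The first p characters of w are 0's, so xy (and hence y) consists only of 0's. Write y = 0^k, 1 ≤ k ≤ p.
Pump with i = 2: xy^2z = 0^{p+k} 1^p. For this to lie in L we would need p = p+k, which forces k = 0. But k ≥ 1, so xy^2z ∉ L.
This is a contradiction; hence L is not regular.

0^{p+k} 1^p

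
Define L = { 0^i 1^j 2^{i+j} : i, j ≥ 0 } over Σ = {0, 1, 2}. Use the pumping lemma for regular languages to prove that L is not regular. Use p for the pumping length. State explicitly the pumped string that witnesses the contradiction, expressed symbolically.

0^{p+k} 1^p 2^{2p}

Assume L is regular; let p be its pumping constant.
Take w = 0^p 1^p 2^{2p} ∈ L (with i=j=p, i+j=2p), |w| = 4p ≥ p.
By the pumping lemma, w = xyz with |xy| ≤ p and |y| ≥ 1.
Since the first p symbols of w are all 0's and |xy| ≤ p, y lies entirely in the leading 0-block: y = 0^k for some k with 1 ≤ k ≤ p.
Consider xy^2z = 0^{p+k} 1^p 2^{2p}. Now the 0- and 1-counts sum to 2p+k, but the 2-count is 2p ≠ 2p+k. So xy^2z ∉ L.
Contradiction. Therefore L is not regular.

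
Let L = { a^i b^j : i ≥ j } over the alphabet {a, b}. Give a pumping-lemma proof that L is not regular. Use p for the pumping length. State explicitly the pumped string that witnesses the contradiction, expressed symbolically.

Assume L is regular; let p be its pumping constant.
Choose w = a^p b^p ∈ L, with |w| = 2p ≥ p.
The pumping lemma gives a decomposition w = xyz where |xy| ≤ p and |y| > 0.
Since the first p symbols of w are all a's and |xy| ≤ p, y lies entirely in the leading a-block: y = a^k for some k with 1 ≤ k ≤ p.
Consider xy^0z = xz = a^{p-k} b^p. Since k ≥ 1, the a-count p-k is less than p, so i ≥ j fails; thus xz ∉ L.
This contradicts the pumping lemma, so L is not regular.

a^{p-k} b^p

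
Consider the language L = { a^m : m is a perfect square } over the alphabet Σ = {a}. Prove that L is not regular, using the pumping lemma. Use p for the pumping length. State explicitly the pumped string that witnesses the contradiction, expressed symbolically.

Assume L is regular. Let p be the pumping length given by the pumping lemma.
Take w = a^{p²} ∈ L with |w| = p² ≥ p.
Write w = xyz as guaranteed by the lemma, with |xy| ≤ p and |y| > 0.
Then y = a^k for some k with 1 ≤ k ≤ p.
Pump with i = 2: xy^2z = a^{p²+k}. Since 1 ≤ k ≤ p, p² < p²+k ≤ p²+p < (p+1)², so p²+k lies strictly between consecutive squares and is not a perfect square. So xy^2z ∉ L.
This contradicts the pumping lemma, so L is not regular.

a^{p²+k}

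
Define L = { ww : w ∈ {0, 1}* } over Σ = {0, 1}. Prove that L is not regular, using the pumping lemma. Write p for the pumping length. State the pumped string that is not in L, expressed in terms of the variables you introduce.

0^{p+k} 1^p 0^p 1^p

Suppose for contradiction that L is regular, and let p be the pumping length.
Take w = 0^p 1^p 0^p 1^p = uu where u = 0^p1^p; then w ∈ L and |w| = 4p ≥ p.
The pumping lemma gives a decomposition w = xyz where |xy| ≤ p and y is nonempty.
Because |xy| ≤ p and w begins with p copies of 0, we have y = 0^k with 1 ≤ k ≤ p.
Pump with i = 2: xy^2z = 0^{p+k} 1^p 0^p 1^p, of length 4p+k. Suppose this equals vv. The string starts with 0 and ends with 1, so v does too; thus the boundary between the two copies of v is a 1→0 transition. There is exactly one such transition, at position 2p+k, so |v| = 2p+k and |vv| = 4p+2k ≠ 4p+k since k ≥ 1. So xy^2z ∉ L.
This contradicts the pumping lemma, so L is not regular.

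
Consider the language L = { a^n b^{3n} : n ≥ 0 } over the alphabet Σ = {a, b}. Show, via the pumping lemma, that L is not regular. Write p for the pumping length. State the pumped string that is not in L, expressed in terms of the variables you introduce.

a^{p+k} b^{3p}

Assume L is regular; let p be its pumping constant.
Choose w = a^p b^{3p}, which is in L with |w| = 4p ≥ p.
The pumping lemma gives a decomposition w = xyz where |xy| ≤ p and y is nonempty.
Because |xy| ≤ p and w begins with p copies of a, we have y = a^k with 1 ≤ k ≤ p.
Pump with i = 2: xy^2z = a^{p+k} b^{3p}. For this to lie in L we would need 3p = 3(p+k), which forces k = 0. But k ≥ 1, so xy^2z ∉ L.
Contradiction. Therefore L is not regular.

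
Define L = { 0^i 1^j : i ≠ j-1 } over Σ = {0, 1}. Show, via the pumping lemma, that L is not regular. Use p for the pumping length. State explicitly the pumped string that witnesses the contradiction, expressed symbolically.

0^{p+p!} 1^{p+p!+1}

Toward a contradiction, assume L is regular with pumping length p.
Choose w = 0^p 1^{p+p!+1}. Since p ≠ (p+p!+1)-1 = p+p!, w ∈ L; and |w| ≥ p.
The pumping lemma gives a decomposition w = xyz where |xy| ≤ p and y is nonempty.
The first p characters of w are 0's, so xy (and hence y) consists only of 0's. Write y = 0^k, 1 ≤ k ≤ p.
Since 1 ≤ k ≤ p, k divides p!; set t = 1 + p!/k. Then xy^t z has p + (p!/k)·k = p + p! copies of 0. Now the 0-count is p+p! and (1-count)-1 = (p+p!+1)-1 = p+p!, so i ≠ j-1 fails. So xy^t z = 0^{p+p!} 1^{p+p!+1} ∉ L.
Contradiction. Therefore L is not regular.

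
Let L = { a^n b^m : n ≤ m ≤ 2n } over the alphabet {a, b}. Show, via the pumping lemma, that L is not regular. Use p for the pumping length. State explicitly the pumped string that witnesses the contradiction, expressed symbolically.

Suppose for contradiction that L is regular, and let p be the pumping length.
Take w = a^p b^p ∈ L (since p ≤ p ≤ 2p), with |w| = 2p ≥ p.
The pumping lemma gives a decomposition w = xyz where |xy| ≤ p and y is nonempty.
Because |xy| ≤ p and w begins with p copies of a, we have y = a^k with 1 ≤ k ≤ p.
Pump with i = 2: xy^2z = a^{p+k} b^p. Now n = p+k > p = m, so the condition n ≤ m fails. Thus xy^2z ∉ L.
This is a contradiction; hence L is not regular.

a^{p+k} b^p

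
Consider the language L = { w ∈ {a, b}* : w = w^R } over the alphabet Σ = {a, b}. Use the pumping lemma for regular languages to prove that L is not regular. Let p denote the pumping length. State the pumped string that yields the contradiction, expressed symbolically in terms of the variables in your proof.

a^{p+k} b a^p

Assume L is regular; let p be its pumping constant.
Take w = a^p b a^p, a palindrome of length 2p+1 ≥ p.
Write w = xyz as guaranteed by the lemma, with |xy| ≤ p and y is nonempty.
Because |xy| ≤ p and w begins with p copies of a, we have y = a^k with 1 ≤ k ≤ p.
Pump with i = 2: xy^2z = a^{p+k} b a^p. Its reverse is a^p b a^{p+k}, which differs from xy^2z since k ≥ 1. So xy^2z is not a palindrome and xy^2z ∉ L.
Contradiction. Therefore L is not regular.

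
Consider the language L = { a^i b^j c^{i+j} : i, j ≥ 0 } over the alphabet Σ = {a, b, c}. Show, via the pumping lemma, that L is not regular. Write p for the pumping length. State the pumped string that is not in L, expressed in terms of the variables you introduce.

Assume L is regular; let p be its pumping constant.
Take w = a^p b^p c^{2p} ∈ L (with i=j=p, i+j=2p), |w| = 4p ≥ p.
By the pumping lemma, w = xyz with |xy| ≤ p and y is nonempty.
Because |xy| ≤ p and w begins with p copies of a, we have y = a^k with 1 ≤ k ≤ p.
Consider xy^2z = a^{p+k} b^p c^{2p}. Now the a- and b-counts sum to 2p+k, but the c-count is 2p ≠ 2p+k. So xy^2z ∉ L.
This is a contradiction; hence L is not regular.

a^{p+k} b^p c^{2p}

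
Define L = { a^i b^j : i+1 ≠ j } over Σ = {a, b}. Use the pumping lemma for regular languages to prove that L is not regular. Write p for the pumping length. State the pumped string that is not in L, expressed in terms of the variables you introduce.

a^{p+p!} b^{p+p!+1}

Suppose for contradiction that L is regular, and let p be the pumping length.
Choose w = a^p b^{p+p!+1}. Since p ≠ (p+p!+1)-1 = p+p!, w ∈ L; and |w| ≥ p.
Write w = xyz as guaranteed by the lemma, with |xy| ≤ p and |y| > 0.
Since the first p symbols of w are all a's and |xy| ≤ p, y lies entirely in the leading a-block: y = a^k for some k with 1 ≤ k ≤ p.
Since 1 ≤ k ≤ p, k divides p!; set t = 1 + p!/k. Then xy^t z has p + (p!/k)·k = p + p! copies of a. Now the a-count is p+p! and (b-count)-1 = (p+p!+1)-1 = p+p!, so i+1 ≠ j fails. So xy^t z = a^{p+p!} b^{p+p!+1} ∉ L.
This contradicts the pumping lemma, so L is not regular.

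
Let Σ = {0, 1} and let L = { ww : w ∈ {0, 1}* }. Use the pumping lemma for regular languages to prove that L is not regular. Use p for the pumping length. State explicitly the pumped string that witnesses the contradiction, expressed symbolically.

Suppose for contradiction that L is regular, and let p be the pumping length.
Take w = 0^p 1^p 0^p 1^p = uu where u = 0^p1^p; then w ∈ L and |w| = 4p ≥ p.
Write w = xyz as guaranteed by the lemma, with |xy| ≤ p and |y| ≥ 1.
The first p characters of w are 0's, so xy (and hence y) consists only of 0's. Write y = 0^k, 1 ≤ k ≤ p.
Pump with i = 2: xy^2z = 0^{p+k} 1^p 0^p 1^p, of length 4p+k. Suppose this equals vv. The string starts with 0 and ends with 1, so v does too; thus the boundary between the two copies of v is a 1→0 transition. There is exactly one such transition, at position 2p+k, so |v| = 2p+k and |vv| = 4p+2k ≠ 4p+k since k ≥ 1. So xy^2z ∉ L.
Contradiction. Therefore L is not regular.

0^{p+k} 1^p 0^p 1^p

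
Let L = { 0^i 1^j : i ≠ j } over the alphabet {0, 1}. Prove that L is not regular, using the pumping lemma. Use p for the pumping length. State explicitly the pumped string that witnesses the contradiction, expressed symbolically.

0^{p+p!} 1^{p+p!}

Assume L is regular; let p be its pumping constant.
Choose w = 0^p 1^{p+p!}. Since p ≠ p+p!, w ∈ L; and |w| ≥ p.
The pumping lemma gives a decomposition w = xyz where |xy| ≤ p and y is nonempty.
The first p characters of w are 0's, so xy (and hence y) consists only of 0's. Write y = 0^k, 1 ≤ k ≤ p.
Since 1 ≤ k ≤ p, k divides p!; set t = 1 + p!/k. Then xy^t z has p + (p!/k)·k = p + p! copies of 0. Now the 0-count equals the 1-count, so i ≠ j fails. So xy^t z = 0^{p+p!} 1^{p+p!} ∉ L.
This is a contradiction; hence L is not regular.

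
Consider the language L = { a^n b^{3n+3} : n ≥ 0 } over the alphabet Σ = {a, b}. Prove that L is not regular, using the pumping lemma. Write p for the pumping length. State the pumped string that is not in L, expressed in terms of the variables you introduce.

a^{p+k} b^{3p+3}

Toward a contradiction, assume L is regular with pumping length p.
Take w = a^p b^{3p+3}. Then w ∈ L and |w| = 4p+3 ≥ p.
Write w = xyz as guaranteed by the lemma, with |xy| ≤ p and y is nonempty.
The first p characters of w are a's, so xy (and hence y) consists only of a's. Write y = a^k, 1 ≤ k ≤ p.
Pump with i = 2: xy^2z = a^{p+k} b^{3p+3}. For this to lie in L we would need 3p+3 = 3(p+k)+3, which forces k = 0. But k ≥ 1, so xy^2z ∉ L.
Contradiction. Therefore L is not regular.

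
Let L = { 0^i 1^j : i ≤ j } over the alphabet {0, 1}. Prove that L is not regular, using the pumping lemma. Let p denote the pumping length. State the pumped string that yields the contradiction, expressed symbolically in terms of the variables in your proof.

Suppose for contradiction that L is regular, and let p be the pumping length.
Choose w = 0^p 1^p ∈ L, with |w| = 2p ≥ p.
By the pumping lemma, w = xyz with |xy| ≤ p and y is nonempty.
Because |xy| ≤ p and w begins with p copies of 0, we have y = 0^k with 1 ≤ k ≤ p.
Consider xy^2z = 0^{p+k} 1^p. Since k ≥ 1, the 0-count p+k exceeds the 1-count p, so i ≤ j fails; thus xy^2z ∉ L.
Contradiction. Therefore L is not regular.

0^{p+k} 1^p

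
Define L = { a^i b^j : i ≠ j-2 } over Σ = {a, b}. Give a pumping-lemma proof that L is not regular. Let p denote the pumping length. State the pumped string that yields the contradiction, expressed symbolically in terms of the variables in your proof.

Assume L is regular; let p be its pumping constant.
Choose w = a^p b^{p+p!+2}. Since p ≠ (p+p!+2)-2 = p+p!, w ∈ L; and |w| ≥ p.
Write w = xyz as guaranteed by the lemma, with |xy| ≤ p and |y| > 0.
The first p characters of w are a's, so xy (and hence y) consists only of a's. Write y = a^k, 1 ≤ k ≤ p.
Since 1 ≤ k ≤ p, k divides p!; set t = 1 + p!/k. Then xy^t z has p + (p!/k)·k = p + p! copies of a. Now the a-count is p+p! and (b-count)-2 = (p+p!+2)-2 = p+p!, so i ≠ j-2 fails. So xy^t z = a^{p+p!} b^{p+p!+2} ∉ L.
This is a contradiction; hence L is not regular.

a^{p+p!} b^{p+p!+2}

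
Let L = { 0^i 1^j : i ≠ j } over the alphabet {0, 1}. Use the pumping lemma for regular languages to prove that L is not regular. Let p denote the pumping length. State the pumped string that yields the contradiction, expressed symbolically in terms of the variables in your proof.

0^{p+p!} 1^{p+p!}

Assume L is regular. Let p be the pumping length given by the pumping lemma.
Choose w = 0^p 1^{p+p!}. Since p ≠ p+p!, w ∈ L; and |w| ≥ p.
By the pumping lemma, w = xyz with |xy| ≤ p and y is nonempty.
Since the first p symbols of w are all 0's and |xy| ≤ p, y lies entirely in the leading 0-block: y = 0^k for some k with 1 ≤ k ≤ p.
Since 1 ≤ k ≤ p, k divides p!; set t = 1 + p!/k. Then xy^t z has p + (p!/k)·k = p + p! copies of 0. Now the 0-count equals the 1-count, so i ≠ j fails. So xy^t z = 0^{p+p!} 1^{p+p!} ∉ L.
This contradicts the pumping lemma, so L is not regular.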